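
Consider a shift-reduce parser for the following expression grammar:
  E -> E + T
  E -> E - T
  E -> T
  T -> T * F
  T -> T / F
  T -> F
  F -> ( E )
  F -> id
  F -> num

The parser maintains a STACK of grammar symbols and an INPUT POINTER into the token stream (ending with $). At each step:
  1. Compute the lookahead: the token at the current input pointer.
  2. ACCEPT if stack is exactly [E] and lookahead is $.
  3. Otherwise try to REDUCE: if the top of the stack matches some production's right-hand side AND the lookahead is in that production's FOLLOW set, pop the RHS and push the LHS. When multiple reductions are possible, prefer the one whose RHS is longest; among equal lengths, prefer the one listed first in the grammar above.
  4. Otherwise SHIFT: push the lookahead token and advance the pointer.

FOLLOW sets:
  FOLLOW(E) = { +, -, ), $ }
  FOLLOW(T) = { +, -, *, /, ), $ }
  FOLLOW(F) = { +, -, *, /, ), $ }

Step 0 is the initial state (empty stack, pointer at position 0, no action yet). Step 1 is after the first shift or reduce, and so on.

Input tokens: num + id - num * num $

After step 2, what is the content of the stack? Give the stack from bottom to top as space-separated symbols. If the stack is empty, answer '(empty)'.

Answer: F

Derivation:
Step 1: shift num. Stack=[num] ptr=1 lookahead=+ remaining=[+ id - num * num $]
Step 2: reduce F->num. Stack=[F] ptr=1 lookahead=+ remaining=[+ id - num * num $]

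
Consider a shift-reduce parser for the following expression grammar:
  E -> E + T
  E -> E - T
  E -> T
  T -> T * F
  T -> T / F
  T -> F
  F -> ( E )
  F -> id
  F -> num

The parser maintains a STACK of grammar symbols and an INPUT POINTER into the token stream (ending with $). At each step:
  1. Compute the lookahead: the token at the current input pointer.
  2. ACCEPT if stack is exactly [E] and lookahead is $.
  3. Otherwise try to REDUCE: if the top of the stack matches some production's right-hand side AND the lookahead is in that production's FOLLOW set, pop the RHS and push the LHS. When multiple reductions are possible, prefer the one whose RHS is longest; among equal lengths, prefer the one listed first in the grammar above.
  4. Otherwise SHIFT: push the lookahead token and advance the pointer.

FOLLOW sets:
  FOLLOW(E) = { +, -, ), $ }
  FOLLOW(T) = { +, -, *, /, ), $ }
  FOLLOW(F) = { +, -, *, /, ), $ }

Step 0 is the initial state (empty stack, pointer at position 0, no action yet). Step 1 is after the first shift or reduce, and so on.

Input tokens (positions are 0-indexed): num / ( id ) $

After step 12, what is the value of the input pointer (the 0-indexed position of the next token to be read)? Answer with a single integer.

Answer: 5

Derivation:
Step 1: shift num. Stack=[num] ptr=1 lookahead=/ remaining=[/ ( id ) $]
Step 2: reduce F->num. Stack=[F] ptr=1 lookahead=/ remaining=[/ ( id ) $]
Step 3: reduce T->F. Stack=[T] ptr=1 lookahead=/ remaining=[/ ( id ) $]
Step 4: shift /. Stack=[T /] ptr=2 lookahead=( remaining=[( id ) $]
Step 5: shift (. Stack=[T / (] ptr=3 lookahead=id remaining=[id ) $]
Step 6: shift id. Stack=[T / ( id] ptr=4 lookahead=) remaining=[) $]
Step 7: reduce F->id. Stack=[T / ( F] ptr=4 lookahead=) remaining=[) $]
Step 8: reduce T->F. Stack=[T / ( T] ptr=4 lookahead=) remaining=[) $]
Step 9: reduce E->T. Stack=[T / ( E] ptr=4 lookahead=) remaining=[) $]
Step 10: shift ). Stack=[T / ( E )] ptr=5 lookahead=$ remaining=[$]
Step 11: reduce F->( E ). Stack=[T / F] ptr=5 lookahead=$ remaining=[$]
Step 12: reduce T->T / F. Stack=[T] ptr=5 lookahead=$ remaining=[$]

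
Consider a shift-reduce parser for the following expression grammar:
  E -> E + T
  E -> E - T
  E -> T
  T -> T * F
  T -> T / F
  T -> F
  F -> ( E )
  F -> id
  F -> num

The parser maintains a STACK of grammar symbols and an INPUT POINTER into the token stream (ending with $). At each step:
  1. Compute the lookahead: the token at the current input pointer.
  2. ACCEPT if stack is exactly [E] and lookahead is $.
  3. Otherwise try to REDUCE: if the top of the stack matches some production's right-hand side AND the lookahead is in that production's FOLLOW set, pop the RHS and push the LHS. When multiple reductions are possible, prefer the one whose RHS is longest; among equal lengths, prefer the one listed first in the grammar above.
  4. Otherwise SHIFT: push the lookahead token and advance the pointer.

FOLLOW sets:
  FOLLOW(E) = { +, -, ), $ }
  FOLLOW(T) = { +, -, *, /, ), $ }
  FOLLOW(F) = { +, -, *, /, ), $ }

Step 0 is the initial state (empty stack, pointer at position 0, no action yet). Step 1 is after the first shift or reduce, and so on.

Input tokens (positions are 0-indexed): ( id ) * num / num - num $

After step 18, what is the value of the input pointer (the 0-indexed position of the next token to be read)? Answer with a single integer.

Answer: 8

Derivation:
Step 1: shift (. Stack=[(] ptr=1 lookahead=id remaining=[id ) * num / num - num $]
Step 2: shift id. Stack=[( id] ptr=2 lookahead=) remaining=[) * num / num - num $]
Step 3: reduce F->id. Stack=[( F] ptr=2 lookahead=) remaining=[) * num / num - num $]
Step 4: reduce T->F. Stack=[( T] ptr=2 lookahead=) remaining=[) * num / num - num $]
Step 5: reduce E->T. Stack=[( E] ptr=2 lookahead=) remaining=[) * num / num - num $]
Step 6: shift ). Stack=[( E )] ptr=3 lookahead=* remaining=[* num / num - num $]
Step 7: reduce F->( E ). Stack=[F] ptr=3 lookahead=* remaining=[* num / num - num $]
Step 8: reduce T->F. Stack=[T] ptr=3 lookahead=* remaining=[* num / num - num $]
Step 9: shift *. Stack=[T *] ptr=4 lookahead=num remaining=[num / num - num $]
Step 10: shift num. Stack=[T * num] ptr=5 lookahead=/ remaining=[/ num - num $]
Step 11: reduce F->num. Stack=[T * F] ptr=5 lookahead=/ remaining=[/ num - num $]
Step 12: reduce T->T * F. Stack=[T] ptr=5 lookahead=/ remaining=[/ num - num $]
Step 13: shift /. Stack=[T /] ptr=6 lookahead=num remaining=[num - num $]
Step 14: shift num. Stack=[T / num] ptr=7 lookahead=- remaining=[- num $]
Step 15: reduce F->num. Stack=[T / F] ptr=7 lookahead=- remaining=[- num $]
Step 16: reduce T->T / F. Stack=[T] ptr=7 lookahead=- remaining=[- num $]
Step 17: reduce E->T. Stack=[E] ptr=7 lookahead=- remaining=[- num $]
Step 18: shift -. Stack=[E -] ptr=8 lookahead=num remaining=[num $]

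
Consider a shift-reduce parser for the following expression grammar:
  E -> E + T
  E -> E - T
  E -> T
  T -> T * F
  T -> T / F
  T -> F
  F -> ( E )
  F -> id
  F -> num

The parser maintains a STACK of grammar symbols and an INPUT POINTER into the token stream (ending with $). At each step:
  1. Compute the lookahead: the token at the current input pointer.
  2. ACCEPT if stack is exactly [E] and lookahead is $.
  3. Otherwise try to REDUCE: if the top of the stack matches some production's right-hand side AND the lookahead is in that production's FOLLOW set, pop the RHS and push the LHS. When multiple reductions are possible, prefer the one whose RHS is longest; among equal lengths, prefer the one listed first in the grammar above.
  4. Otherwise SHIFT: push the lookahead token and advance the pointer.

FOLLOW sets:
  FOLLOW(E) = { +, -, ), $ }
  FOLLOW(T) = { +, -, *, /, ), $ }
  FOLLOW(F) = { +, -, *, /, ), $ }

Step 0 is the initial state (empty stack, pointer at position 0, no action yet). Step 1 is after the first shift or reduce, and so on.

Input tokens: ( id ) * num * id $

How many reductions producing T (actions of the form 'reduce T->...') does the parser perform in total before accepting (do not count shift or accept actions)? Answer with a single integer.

Step 1: shift (. Stack=[(] ptr=1 lookahead=id remaining=[id ) * num * id $]
Step 2: shift id. Stack=[( id] ptr=2 lookahead=) remaining=[) * num * id $]
Step 3: reduce F->id. Stack=[( F] ptr=2 lookahead=) remaining=[) * num * id $]
Step 4: reduce T->F. Stack=[( T] ptr=2 lookahead=) remaining=[) * num * id $]
Step 5: reduce E->T. Stack=[( E] ptr=2 lookahead=) remaining=[) * num * id $]
Step 6: shift ). Stack=[( E )] ptr=3 lookahead=* remaining=[* num * id $]
Step 7: reduce F->( E ). Stack=[F] ptr=3 lookahead=* remaining=[* num * id $]
Step 8: reduce T->F. Stack=[T] ptr=3 lookahead=* remaining=[* num * id $]
Step 9: shift *. Stack=[T *] ptr=4 lookahead=num remaining=[num * id $]
Step 10: shift num. Stack=[T * num] ptr=5 lookahead=* remaining=[* id $]
Step 11: reduce F->num. Stack=[T * F] ptr=5 lookahead=* remaining=[* id $]
Step 12: reduce T->T * F. Stack=[T] ptr=5 lookahead=* remaining=[* id $]
Step 13: shift *. Stack=[T *] ptr=6 lookahead=id remaining=[id $]
Step 14: shift id. Stack=[T * id] ptr=7 lookahead=$ remaining=[$]
Step 15: reduce F->id. Stack=[T * F] ptr=7 lookahead=$ remaining=[$]
Step 16: reduce T->T * F. Stack=[T] ptr=7 lookahead=$ remaining=[$]
Step 17: reduce E->T. Stack=[E] ptr=7 lookahead=$ remaining=[$]
Step 18: accept. Stack=[E] ptr=7 lookahead=$ remaining=[$]

Answer: 4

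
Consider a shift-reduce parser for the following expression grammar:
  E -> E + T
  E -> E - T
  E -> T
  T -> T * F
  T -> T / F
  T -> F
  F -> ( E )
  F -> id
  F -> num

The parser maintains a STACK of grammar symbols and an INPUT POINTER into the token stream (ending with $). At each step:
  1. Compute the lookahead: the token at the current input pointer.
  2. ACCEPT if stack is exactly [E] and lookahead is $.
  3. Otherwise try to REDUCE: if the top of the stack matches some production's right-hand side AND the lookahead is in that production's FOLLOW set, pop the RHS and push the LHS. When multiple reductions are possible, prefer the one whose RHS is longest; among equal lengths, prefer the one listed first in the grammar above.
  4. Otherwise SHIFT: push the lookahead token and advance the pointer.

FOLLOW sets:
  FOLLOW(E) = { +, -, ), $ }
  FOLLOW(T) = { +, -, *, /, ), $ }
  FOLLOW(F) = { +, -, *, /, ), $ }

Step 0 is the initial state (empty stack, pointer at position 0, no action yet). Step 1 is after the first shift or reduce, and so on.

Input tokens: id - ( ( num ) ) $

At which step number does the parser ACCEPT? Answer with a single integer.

Step 1: shift id. Stack=[id] ptr=1 lookahead=- remaining=[- ( ( num ) ) $]
Step 2: reduce F->id. Stack=[F] ptr=1 lookahead=- remaining=[- ( ( num ) ) $]
Step 3: reduce T->F. Stack=[T] ptr=1 lookahead=- remaining=[- ( ( num ) ) $]
Step 4: reduce E->T. Stack=[E] ptr=1 lookahead=- remaining=[- ( ( num ) ) $]
Step 5: shift -. Stack=[E -] ptr=2 lookahead=( remaining=[( ( num ) ) $]
Step 6: shift (. Stack=[E - (] ptr=3 lookahead=( remaining=[( num ) ) $]
Step 7: shift (. Stack=[E - ( (] ptr=4 lookahead=num remaining=[num ) ) $]
Step 8: shift num. Stack=[E - ( ( num] ptr=5 lookahead=) remaining=[) ) $]
Step 9: reduce F->num. Stack=[E - ( ( F] ptr=5 lookahead=) remaining=[) ) $]
Step 10: reduce T->F. Stack=[E - ( ( T] ptr=5 lookahead=) remaining=[) ) $]
Step 11: reduce E->T. Stack=[E - ( ( E] ptr=5 lookahead=) remaining=[) ) $]
Step 12: shift ). Stack=[E - ( ( E )] ptr=6 lookahead=) remaining=[) $]
Step 13: reduce F->( E ). Stack=[E - ( F] ptr=6 lookahead=) remaining=[) $]
Step 14: reduce T->F. Stack=[E - ( T] ptr=6 lookahead=) remaining=[) $]
Step 15: reduce E->T. Stack=[E - ( E] ptr=6 lookahead=) remaining=[) $]
Step 16: shift ). Stack=[E - ( E )] ptr=7 lookahead=$ remaining=[$]
Step 17: reduce F->( E ). Stack=[E - F] ptr=7 lookahead=$ remaining=[$]
Step 18: reduce T->F. Stack=[E - T] ptr=7 lookahead=$ remaining=[$]
Step 19: reduce E->E - T. Stack=[E] ptr=7 lookahead=$ remaining=[$]
Step 20: accept. Stack=[E] ptr=7 lookahead=$ remaining=[$]

Answer: 20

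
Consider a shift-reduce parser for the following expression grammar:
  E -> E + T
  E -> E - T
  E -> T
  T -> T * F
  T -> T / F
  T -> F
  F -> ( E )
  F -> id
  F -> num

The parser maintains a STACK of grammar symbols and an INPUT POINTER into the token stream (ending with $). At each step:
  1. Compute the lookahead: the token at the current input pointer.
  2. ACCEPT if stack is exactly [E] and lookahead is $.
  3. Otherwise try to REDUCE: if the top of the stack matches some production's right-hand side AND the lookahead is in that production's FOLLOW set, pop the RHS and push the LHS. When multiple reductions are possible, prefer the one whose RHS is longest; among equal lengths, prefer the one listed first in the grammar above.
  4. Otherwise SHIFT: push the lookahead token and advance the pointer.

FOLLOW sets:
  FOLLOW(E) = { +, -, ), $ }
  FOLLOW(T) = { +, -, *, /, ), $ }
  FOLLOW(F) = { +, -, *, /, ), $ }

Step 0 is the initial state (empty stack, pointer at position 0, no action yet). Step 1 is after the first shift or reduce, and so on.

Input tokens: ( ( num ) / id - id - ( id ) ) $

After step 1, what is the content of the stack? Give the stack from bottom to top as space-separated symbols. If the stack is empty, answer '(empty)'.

Answer: (

Derivation:
Step 1: shift (. Stack=[(] ptr=1 lookahead=( remaining=[( num ) / id - id - ( id ) ) $]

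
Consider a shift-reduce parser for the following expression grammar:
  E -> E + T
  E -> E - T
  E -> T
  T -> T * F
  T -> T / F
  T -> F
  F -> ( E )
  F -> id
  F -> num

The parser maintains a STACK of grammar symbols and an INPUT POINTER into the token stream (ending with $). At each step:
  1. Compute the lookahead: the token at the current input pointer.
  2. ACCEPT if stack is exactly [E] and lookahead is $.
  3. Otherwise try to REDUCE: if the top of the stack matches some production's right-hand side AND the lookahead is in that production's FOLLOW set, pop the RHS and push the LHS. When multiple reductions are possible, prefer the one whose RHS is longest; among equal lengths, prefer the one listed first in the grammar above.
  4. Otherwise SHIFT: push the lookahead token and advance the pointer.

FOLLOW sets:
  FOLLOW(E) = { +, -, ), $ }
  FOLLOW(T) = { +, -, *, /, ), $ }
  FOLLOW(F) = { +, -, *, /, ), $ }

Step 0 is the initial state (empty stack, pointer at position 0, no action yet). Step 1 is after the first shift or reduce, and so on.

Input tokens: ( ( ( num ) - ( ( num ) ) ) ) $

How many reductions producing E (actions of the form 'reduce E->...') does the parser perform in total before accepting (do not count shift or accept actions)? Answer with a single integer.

Answer: 7

Derivation:
Step 1: shift (. Stack=[(] ptr=1 lookahead=( remaining=[( ( num ) - ( ( num ) ) ) ) $]
Step 2: shift (. Stack=[( (] ptr=2 lookahead=( remaining=[( num ) - ( ( num ) ) ) ) $]
Step 3: shift (. Stack=[( ( (] ptr=3 lookahead=num remaining=[num ) - ( ( num ) ) ) ) $]
Step 4: shift num. Stack=[( ( ( num] ptr=4 lookahead=) remaining=[) - ( ( num ) ) ) ) $]
Step 5: reduce F->num. Stack=[( ( ( F] ptr=4 lookahead=) remaining=[) - ( ( num ) ) ) ) $]
Step 6: reduce T->F. Stack=[( ( ( T] ptr=4 lookahead=) remaining=[) - ( ( num ) ) ) ) $]
Step 7: reduce E->T. Stack=[( ( ( E] ptr=4 lookahead=) remaining=[) - ( ( num ) ) ) ) $]
Step 8: shift ). Stack=[( ( ( E )] ptr=5 lookahead=- remaining=[- ( ( num ) ) ) ) $]
Step 9: reduce F->( E ). Stack=[( ( F] ptr=5 lookahead=- remaining=[- ( ( num ) ) ) ) $]
Step 10: reduce T->F. Stack=[( ( T] ptr=5 lookahead=- remaining=[- ( ( num ) ) ) ) $]
Step 11: reduce E->T. Stack=[( ( E] ptr=5 lookahead=- remaining=[- ( ( num ) ) ) ) $]
Step 12: shift -. Stack=[( ( E -] ptr=6 lookahead=( remaining=[( ( num ) ) ) ) $]
Step 13: shift (. Stack=[( ( E - (] ptr=7 lookahead=( remaining=[( num ) ) ) ) $]
Step 14: shift (. Stack=[( ( E - ( (] ptr=8 lookahead=num remaining=[num ) ) ) ) $]
Step 15: shift num. Stack=[( ( E - ( ( num] ptr=9 lookahead=) remaining=[) ) ) ) $]
Step 16: reduce F->num. Stack=[( ( E - ( ( F] ptr=9 lookahead=) remaining=[) ) ) ) $]
Step 17: reduce T->F. Stack=[( ( E - ( ( T] ptr=9 lookahead=) remaining=[) ) ) ) $]
Step 18: reduce E->T. Stack=[( ( E - ( ( E] ptr=9 lookahead=) remaining=[) ) ) ) $]
Step 19: shift ). Stack=[( ( E - ( ( E )] ptr=10 lookahead=) remaining=[) ) ) $]
Step 20: reduce F->( E ). Stack=[( ( E - ( F] ptr=10 lookahead=) remaining=[) ) ) $]
Step 21: reduce T->F. Stack=[( ( E - ( T] ptr=10 lookahead=) remaining=[) ) ) $]
Step 22: reduce E->T. Stack=[( ( E - ( E] ptr=10 lookahead=) remaining=[) ) ) $]
Step 23: shift ). Stack=[( ( E - ( E )] ptr=11 lookahead=) remaining=[) ) $]
Step 24: reduce F->( E ). Stack=[( ( E - F] ptr=11 lookahead=) remaining=[) ) $]
Step 25: reduce T->F. Stack=[( ( E - T] ptr=11 lookahead=) remaining=[) ) $]
Step 26: reduce E->E - T. Stack=[( ( E] ptr=11 lookahead=) remaining=[) ) $]
Step 27: shift ). Stack=[( ( E )] ptr=12 lookahead=) remaining=[) $]
Step 28: reduce F->( E ). Stack=[( F] ptr=12 lookahead=) remaining=[) $]
Step 29: reduce T->F. Stack=[( T] ptr=12 lookahead=) remaining=[) $]
Step 30: reduce E->T. Stack=[( E] ptr=12 lookahead=) remaining=[) $]
Step 31: shift ). Stack=[( E )] ptr=13 lookahead=$ remaining=[$]
Step 32: reduce F->( E ). Stack=[F] ptr=13 lookahead=$ remaining=[$]
Step 33: reduce T->F. Stack=[T] ptr=13 lookahead=$ remaining=[$]
Step 34: reduce E->T. Stack=[E] ptr=13 lookahead=$ remaining=[$]
Step 35: accept. Stack=[E] ptr=13 lookahead=$ remaining=[$]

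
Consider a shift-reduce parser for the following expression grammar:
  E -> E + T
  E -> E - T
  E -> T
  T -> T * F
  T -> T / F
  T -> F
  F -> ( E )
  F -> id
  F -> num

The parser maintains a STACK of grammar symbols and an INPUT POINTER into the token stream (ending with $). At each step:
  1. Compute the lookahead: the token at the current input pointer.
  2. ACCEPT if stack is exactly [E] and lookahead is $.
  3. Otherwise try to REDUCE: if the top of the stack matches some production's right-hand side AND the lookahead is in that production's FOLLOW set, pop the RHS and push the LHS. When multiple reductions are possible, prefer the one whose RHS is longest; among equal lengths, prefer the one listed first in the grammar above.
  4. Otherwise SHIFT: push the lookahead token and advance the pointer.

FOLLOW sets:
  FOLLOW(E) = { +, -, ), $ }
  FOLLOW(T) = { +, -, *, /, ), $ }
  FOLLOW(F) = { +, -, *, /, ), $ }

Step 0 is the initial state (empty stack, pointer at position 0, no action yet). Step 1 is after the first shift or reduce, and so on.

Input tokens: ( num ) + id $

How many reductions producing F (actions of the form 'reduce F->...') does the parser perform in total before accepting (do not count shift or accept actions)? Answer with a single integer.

Step 1: shift (. Stack=[(] ptr=1 lookahead=num remaining=[num ) + id $]
Step 2: shift num. Stack=[( num] ptr=2 lookahead=) remaining=[) + id $]
Step 3: reduce F->num. Stack=[( F] ptr=2 lookahead=) remaining=[) + id $]
Step 4: reduce T->F. Stack=[( T] ptr=2 lookahead=) remaining=[) + id $]
Step 5: reduce E->T. Stack=[( E] ptr=2 lookahead=) remaining=[) + id $]
Step 6: shift ). Stack=[( E )] ptr=3 lookahead=+ remaining=[+ id $]
Step 7: reduce F->( E ). Stack=[F] ptr=3 lookahead=+ remaining=[+ id $]
Step 8: reduce T->F. Stack=[T] ptr=3 lookahead=+ remaining=[+ id $]
Step 9: reduce E->T. Stack=[E] ptr=3 lookahead=+ remaining=[+ id $]
Step 10: shift +. Stack=[E +] ptr=4 lookahead=id remaining=[id $]
Step 11: shift id. Stack=[E + id] ptr=5 lookahead=$ remaining=[$]
Step 12: reduce F->id. Stack=[E + F] ptr=5 lookahead=$ remaining=[$]
Step 13: reduce T->F. Stack=[E + T] ptr=5 lookahead=$ remaining=[$]
Step 14: reduce E->E + T. Stack=[E] ptr=5 lookahead=$ remaining=[$]
Step 15: accept. Stack=[E] ptr=5 lookahead=$ remaining=[$]

Answer: 3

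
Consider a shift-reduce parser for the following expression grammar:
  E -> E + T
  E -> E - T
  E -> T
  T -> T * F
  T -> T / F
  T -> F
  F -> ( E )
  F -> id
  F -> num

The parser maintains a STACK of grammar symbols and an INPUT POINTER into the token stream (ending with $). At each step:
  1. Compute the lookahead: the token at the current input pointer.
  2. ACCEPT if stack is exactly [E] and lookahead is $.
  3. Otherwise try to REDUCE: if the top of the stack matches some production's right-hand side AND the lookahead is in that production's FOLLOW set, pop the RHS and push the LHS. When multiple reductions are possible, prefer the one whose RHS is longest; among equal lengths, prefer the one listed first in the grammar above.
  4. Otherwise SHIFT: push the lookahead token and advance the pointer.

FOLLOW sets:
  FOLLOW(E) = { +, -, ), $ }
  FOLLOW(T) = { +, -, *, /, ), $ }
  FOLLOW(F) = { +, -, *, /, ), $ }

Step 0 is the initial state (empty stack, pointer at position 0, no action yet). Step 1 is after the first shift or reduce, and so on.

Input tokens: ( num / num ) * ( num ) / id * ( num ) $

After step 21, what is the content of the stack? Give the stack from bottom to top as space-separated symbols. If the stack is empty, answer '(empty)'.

Step 1: shift (. Stack=[(] ptr=1 lookahead=num remaining=[num / num ) * ( num ) / id * ( num ) $]
Step 2: shift num. Stack=[( num] ptr=2 lookahead=/ remaining=[/ num ) * ( num ) / id * ( num ) $]
Step 3: reduce F->num. Stack=[( F] ptr=2 lookahead=/ remaining=[/ num ) * ( num ) / id * ( num ) $]
Step 4: reduce T->F. Stack=[( T] ptr=2 lookahead=/ remaining=[/ num ) * ( num ) / id * ( num ) $]
Step 5: shift /. Stack=[( T /] ptr=3 lookahead=num remaining=[num ) * ( num ) / id * ( num ) $]
Step 6: shift num. Stack=[( T / num] ptr=4 lookahead=) remaining=[) * ( num ) / id * ( num ) $]
Step 7: reduce F->num. Stack=[( T / F] ptr=4 lookahead=) remaining=[) * ( num ) / id * ( num ) $]
Step 8: reduce T->T / F. Stack=[( T] ptr=4 lookahead=) remaining=[) * ( num ) / id * ( num ) $]
Step 9: reduce E->T. Stack=[( E] ptr=4 lookahead=) remaining=[) * ( num ) / id * ( num ) $]
Step 10: shift ). Stack=[( E )] ptr=5 lookahead=* remaining=[* ( num ) / id * ( num ) $]
Step 11: reduce F->( E ). Stack=[F] ptr=5 lookahead=* remaining=[* ( num ) / id * ( num ) $]
Step 12: reduce T->F. Stack=[T] ptr=5 lookahead=* remaining=[* ( num ) / id * ( num ) $]
Step 13: shift *. Stack=[T *] ptr=6 lookahead=( remaining=[( num ) / id * ( num ) $]
Step 14: shift (. Stack=[T * (] ptr=7 lookahead=num remaining=[num ) / id * ( num ) $]
Step 15: shift num. Stack=[T * ( num] ptr=8 lookahead=) remaining=[) / id * ( num ) $]
Step 16: reduce F->num. Stack=[T * ( F] ptr=8 lookahead=) remaining=[) / id * ( num ) $]
Step 17: reduce T->F. Stack=[T * ( T] ptr=8 lookahead=) remaining=[) / id * ( num ) $]
Step 18: reduce E->T. Stack=[T * ( E] ptr=8 lookahead=) remaining=[) / id * ( num ) $]
Step 19: shift ). Stack=[T * ( E )] ptr=9 lookahead=/ remaining=[/ id * ( num ) $]
Step 20: reduce F->( E ). Stack=[T * F] ptr=9 lookahead=/ remaining=[/ id * ( num ) $]
Step 21: reduce T->T * F. Stack=[T] ptr=9 lookahead=/ remaining=[/ id * ( num ) $]

Answer: T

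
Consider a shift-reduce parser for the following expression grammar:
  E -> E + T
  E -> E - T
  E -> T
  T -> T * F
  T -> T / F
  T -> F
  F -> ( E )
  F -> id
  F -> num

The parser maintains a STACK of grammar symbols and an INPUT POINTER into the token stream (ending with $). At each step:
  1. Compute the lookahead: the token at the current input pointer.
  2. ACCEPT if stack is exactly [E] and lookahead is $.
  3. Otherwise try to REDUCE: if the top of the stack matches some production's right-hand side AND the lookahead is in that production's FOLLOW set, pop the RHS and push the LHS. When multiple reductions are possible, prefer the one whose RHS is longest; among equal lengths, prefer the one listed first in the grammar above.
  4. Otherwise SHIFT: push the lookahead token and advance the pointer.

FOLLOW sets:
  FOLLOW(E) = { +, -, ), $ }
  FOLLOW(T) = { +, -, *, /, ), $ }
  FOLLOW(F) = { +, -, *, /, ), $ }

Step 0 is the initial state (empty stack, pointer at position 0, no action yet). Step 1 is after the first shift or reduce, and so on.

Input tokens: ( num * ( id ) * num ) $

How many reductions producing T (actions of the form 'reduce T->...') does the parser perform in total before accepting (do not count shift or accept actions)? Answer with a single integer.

Step 1: shift (. Stack=[(] ptr=1 lookahead=num remaining=[num * ( id ) * num ) $]
Step 2: shift num. Stack=[( num] ptr=2 lookahead=* remaining=[* ( id ) * num ) $]
Step 3: reduce F->num. Stack=[( F] ptr=2 lookahead=* remaining=[* ( id ) * num ) $]
Step 4: reduce T->F. Stack=[( T] ptr=2 lookahead=* remaining=[* ( id ) * num ) $]
Step 5: shift *. Stack=[( T *] ptr=3 lookahead=( remaining=[( id ) * num ) $]
Step 6: shift (. Stack=[( T * (] ptr=4 lookahead=id remaining=[id ) * num ) $]
Step 7: shift id. Stack=[( T * ( id] ptr=5 lookahead=) remaining=[) * num ) $]
Step 8: reduce F->id. Stack=[( T * ( F] ptr=5 lookahead=) remaining=[) * num ) $]
Step 9: reduce T->F. Stack=[( T * ( T] ptr=5 lookahead=) remaining=[) * num ) $]
Step 10: reduce E->T. Stack=[( T * ( E] ptr=5 lookahead=) remaining=[) * num ) $]
Step 11: shift ). Stack=[( T * ( E )] ptr=6 lookahead=* remaining=[* num ) $]
Step 12: reduce F->( E ). Stack=[( T * F] ptr=6 lookahead=* remaining=[* num ) $]
Step 13: reduce T->T * F. Stack=[( T] ptr=6 lookahead=* remaining=[* num ) $]
Step 14: shift *. Stack=[( T *] ptr=7 lookahead=num remaining=[num ) $]
Step 15: shift num. Stack=[( T * num] ptr=8 lookahead=) remaining=[) $]
Step 16: reduce F->num. Stack=[( T * F] ptr=8 lookahead=) remaining=[) $]
Step 17: reduce T->T * F. Stack=[( T] ptr=8 lookahead=) remaining=[) $]
Step 18: reduce E->T. Stack=[( E] ptr=8 lookahead=) remaining=[) $]
Step 19: shift ). Stack=[( E )] ptr=9 lookahead=$ remaining=[$]
Step 20: reduce F->( E ). Stack=[F] ptr=9 lookahead=$ remaining=[$]
Step 21: reduce T->F. Stack=[T] ptr=9 lookahead=$ remaining=[$]
Step 22: reduce E->T. Stack=[E] ptr=9 lookahead=$ remaining=[$]
Step 23: accept. Stack=[E] ptr=9 lookahead=$ remaining=[$]

Answer: 5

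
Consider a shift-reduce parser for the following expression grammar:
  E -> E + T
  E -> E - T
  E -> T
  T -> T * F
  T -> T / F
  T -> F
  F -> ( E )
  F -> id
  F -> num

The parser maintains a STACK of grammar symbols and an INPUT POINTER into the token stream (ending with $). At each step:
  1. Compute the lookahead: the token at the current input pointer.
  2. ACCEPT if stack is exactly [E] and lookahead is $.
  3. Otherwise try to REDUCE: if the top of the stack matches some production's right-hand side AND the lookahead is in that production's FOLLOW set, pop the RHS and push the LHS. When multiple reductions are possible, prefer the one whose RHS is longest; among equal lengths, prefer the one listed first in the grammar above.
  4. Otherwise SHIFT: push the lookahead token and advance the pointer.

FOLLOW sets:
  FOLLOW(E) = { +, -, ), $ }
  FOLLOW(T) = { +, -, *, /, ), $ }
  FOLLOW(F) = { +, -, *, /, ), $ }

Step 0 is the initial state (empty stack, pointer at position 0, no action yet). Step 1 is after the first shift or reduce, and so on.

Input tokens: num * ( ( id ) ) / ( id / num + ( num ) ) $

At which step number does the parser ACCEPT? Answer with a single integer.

Answer: 42

Derivation:
Step 1: shift num. Stack=[num] ptr=1 lookahead=* remaining=[* ( ( id ) ) / ( id / num + ( num ) ) $]
Step 2: reduce F->num. Stack=[F] ptr=1 lookahead=* remaining=[* ( ( id ) ) / ( id / num + ( num ) ) $]
Step 3: reduce T->F. Stack=[T] ptr=1 lookahead=* remaining=[* ( ( id ) ) / ( id / num + ( num ) ) $]
Step 4: shift *. Stack=[T *] ptr=2 lookahead=( remaining=[( ( id ) ) / ( id / num + ( num ) ) $]
Step 5: shift (. Stack=[T * (] ptr=3 lookahead=( remaining=[( id ) ) / ( id / num + ( num ) ) $]
Step 6: shift (. Stack=[T * ( (] ptr=4 lookahead=id remaining=[id ) ) / ( id / num + ( num ) ) $]
Step 7: shift id. Stack=[T * ( ( id] ptr=5 lookahead=) remaining=[) ) / ( id / num + ( num ) ) $]
Step 8: reduce F->id. Stack=[T * ( ( F] ptr=5 lookahead=) remaining=[) ) / ( id / num + ( num ) ) $]
Step 9: reduce T->F. Stack=[T * ( ( T] ptr=5 lookahead=) remaining=[) ) / ( id / num + ( num ) ) $]
Step 10: reduce E->T. Stack=[T * ( ( E] ptr=5 lookahead=) remaining=[) ) / ( id / num + ( num ) ) $]
Step 11: shift ). Stack=[T * ( ( E )] ptr=6 lookahead=) remaining=[) / ( id / num + ( num ) ) $]
Step 12: reduce F->( E ). Stack=[T * ( F] ptr=6 lookahead=) remaining=[) / ( id / num + ( num ) ) $]
Step 13: reduce T->F. Stack=[T * ( T] ptr=6 lookahead=) remaining=[) / ( id / num + ( num ) ) $]
Step 14: reduce E->T. Stack=[T * ( E] ptr=6 lookahead=) remaining=[) / ( id / num + ( num ) ) $]
Step 15: shift ). Stack=[T * ( E )] ptr=7 lookahead=/ remaining=[/ ( id / num + ( num ) ) $]
Step 16: reduce F->( E ). Stack=[T * F] ptr=7 lookahead=/ remaining=[/ ( id / num + ( num ) ) $]
Step 17: reduce T->T * F. Stack=[T] ptr=7 lookahead=/ remaining=[/ ( id / num + ( num ) ) $]
Step 18: shift /. Stack=[T /] ptr=8 lookahead=( remaining=[( id / num + ( num ) ) $]
Step 19: shift (. Stack=[T / (] ptr=9 lookahead=id remaining=[id / num + ( num ) ) $]
Step 20: shift id. Stack=[T / ( id] ptr=10 lookahead=/ remaining=[/ num + ( num ) ) $]
Step 21: reduce F->id. Stack=[T / ( F] ptr=10 lookahead=/ remaining=[/ num + ( num ) ) $]
Step 22: reduce T->F. Stack=[T / ( T] ptr=10 lookahead=/ remaining=[/ num + ( num ) ) $]
Step 23: shift /. Stack=[T / ( T /] ptr=11 lookahead=num remaining=[num + ( num ) ) $]
Step 24: shift num. Stack=[T / ( T / num] ptr=12 lookahead=+ remaining=[+ ( num ) ) $]
Step 25: reduce F->num. Stack=[T / ( T / F] ptr=12 lookahead=+ remaining=[+ ( num ) ) $]
Step 26: reduce T->T / F. Stack=[T / ( T] ptr=12 lookahead=+ remaining=[+ ( num ) ) $]
Step 27: reduce E->T. Stack=[T / ( E] ptr=12 lookahead=+ remaining=[+ ( num ) ) $]
Step 28: shift +. Stack=[T / ( E +] ptr=13 lookahead=( remaining=[( num ) ) $]
Step 29: shift (. Stack=[T / ( E + (] ptr=14 lookahead=num remaining=[num ) ) $]
Step 30: shift num. Stack=[T / ( E + ( num] ptr=15 lookahead=) remaining=[) ) $]
Step 31: reduce F->num. Stack=[T / ( E + ( F] ptr=15 lookahead=) remaining=[) ) $]
Step 32: reduce T->F. Stack=[T / ( E + ( T] ptr=15 lookahead=) remaining=[) ) $]
Step 33: reduce E->T. Stack=[T / ( E + ( E] ptr=15 lookahead=) remaining=[) ) $]
Step 34: shift ). Stack=[T / ( E + ( E )] ptr=16 lookahead=) remaining=[) $]
Step 35: reduce F->( E ). Stack=[T / ( E + F] ptr=16 lookahead=) remaining=[) $]
Step 36: reduce T->F. Stack=[T / ( E + T] ptr=16 lookahead=) remaining=[) $]
Step 37: reduce E->E + T. Stack=[T / ( E] ptr=16 lookahead=) remaining=[) $]
Step 38: shift ). Stack=[T / ( E )] ptr=17 lookahead=$ remaining=[$]
Step 39: reduce F->( E ). Stack=[T / F] ptr=17 lookahead=$ remaining=[$]
Step 40: reduce T->T / F. Stack=[T] ptr=17 lookahead=$ remaining=[$]
Step 41: reduce E->T. Stack=[E] ptr=17 lookahead=$ remaining=[$]
Step 42: accept. Stack=[E] ptr=17 lookahead=$ remaining=[$]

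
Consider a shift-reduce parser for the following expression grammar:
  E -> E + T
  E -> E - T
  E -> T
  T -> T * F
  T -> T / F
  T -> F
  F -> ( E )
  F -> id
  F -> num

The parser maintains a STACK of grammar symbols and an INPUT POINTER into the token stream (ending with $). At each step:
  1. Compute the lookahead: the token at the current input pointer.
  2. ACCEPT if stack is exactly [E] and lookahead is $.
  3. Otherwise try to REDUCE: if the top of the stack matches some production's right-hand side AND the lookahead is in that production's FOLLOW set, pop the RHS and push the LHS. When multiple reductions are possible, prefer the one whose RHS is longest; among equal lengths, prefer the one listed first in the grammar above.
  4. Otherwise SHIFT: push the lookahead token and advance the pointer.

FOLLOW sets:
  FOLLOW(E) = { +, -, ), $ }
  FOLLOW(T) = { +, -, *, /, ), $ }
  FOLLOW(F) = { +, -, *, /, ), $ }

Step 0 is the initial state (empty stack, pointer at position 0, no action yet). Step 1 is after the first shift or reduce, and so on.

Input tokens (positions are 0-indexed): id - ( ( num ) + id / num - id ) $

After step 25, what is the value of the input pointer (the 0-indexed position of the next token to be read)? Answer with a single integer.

Step 1: shift id. Stack=[id] ptr=1 lookahead=- remaining=[- ( ( num ) + id / num - id ) $]
Step 2: reduce F->id. Stack=[F] ptr=1 lookahead=- remaining=[- ( ( num ) + id / num - id ) $]
Step 3: reduce T->F. Stack=[T] ptr=1 lookahead=- remaining=[- ( ( num ) + id / num - id ) $]
Step 4: reduce E->T. Stack=[E] ptr=1 lookahead=- remaining=[- ( ( num ) + id / num - id ) $]
Step 5: shift -. Stack=[E -] ptr=2 lookahead=( remaining=[( ( num ) + id / num - id ) $]
Step 6: shift (. Stack=[E - (] ptr=3 lookahead=( remaining=[( num ) + id / num - id ) $]
Step 7: shift (. Stack=[E - ( (] ptr=4 lookahead=num remaining=[num ) + id / num - id ) $]
Step 8: shift num. Stack=[E - ( ( num] ptr=5 lookahead=) remaining=[) + id / num - id ) $]
Step 9: reduce F->num. Stack=[E - ( ( F] ptr=5 lookahead=) remaining=[) + id / num - id ) $]
Step 10: reduce T->F. Stack=[E - ( ( T] ptr=5 lookahead=) remaining=[) + id / num - id ) $]
Step 11: reduce E->T. Stack=[E - ( ( E] ptr=5 lookahead=) remaining=[) + id / num - id ) $]
Step 12: shift ). Stack=[E - ( ( E )] ptr=6 lookahead=+ remaining=[+ id / num - id ) $]
Step 13: reduce F->( E ). Stack=[E - ( F] ptr=6 lookahead=+ remaining=[+ id / num - id ) $]
Step 14: reduce T->F. Stack=[E - ( T] ptr=6 lookahead=+ remaining=[+ id / num - id ) $]
Step 15: reduce E->T. Stack=[E - ( E] ptr=6 lookahead=+ remaining=[+ id / num - id ) $]
Step 16: shift +. Stack=[E - ( E +] ptr=7 lookahead=id remaining=[id / num - id ) $]
Step 17: shift id. Stack=[E - ( E + id] ptr=8 lookahead=/ remaining=[/ num - id ) $]
Step 18: reduce F->id. Stack=[E - ( E + F] ptr=8 lookahead=/ remaining=[/ num - id ) $]
Step 19: reduce T->F. Stack=[E - ( E + T] ptr=8 lookahead=/ remaining=[/ num - id ) $]
Step 20: shift /. Stack=[E - ( E + T /] ptr=9 lookahead=num remaining=[num - id ) $]
Step 21: shift num. Stack=[E - ( E + T / num] ptr=10 lookahead=- remaining=[- id ) $]
Step 22: reduce F->num. Stack=[E - ( E + T / F] ptr=10 lookahead=- remaining=[- id ) $]
Step 23: reduce T->T / F. Stack=[E - ( E + T] ptr=10 lookahead=- remaining=[- id ) $]
Step 24: reduce E->E + T. Stack=[E - ( E] ptr=10 lookahead=- remaining=[- id ) $]
Step 25: shift -. Stack=[E - ( E -] ptr=11 lookahead=id remaining=[id ) $]

Answer: 11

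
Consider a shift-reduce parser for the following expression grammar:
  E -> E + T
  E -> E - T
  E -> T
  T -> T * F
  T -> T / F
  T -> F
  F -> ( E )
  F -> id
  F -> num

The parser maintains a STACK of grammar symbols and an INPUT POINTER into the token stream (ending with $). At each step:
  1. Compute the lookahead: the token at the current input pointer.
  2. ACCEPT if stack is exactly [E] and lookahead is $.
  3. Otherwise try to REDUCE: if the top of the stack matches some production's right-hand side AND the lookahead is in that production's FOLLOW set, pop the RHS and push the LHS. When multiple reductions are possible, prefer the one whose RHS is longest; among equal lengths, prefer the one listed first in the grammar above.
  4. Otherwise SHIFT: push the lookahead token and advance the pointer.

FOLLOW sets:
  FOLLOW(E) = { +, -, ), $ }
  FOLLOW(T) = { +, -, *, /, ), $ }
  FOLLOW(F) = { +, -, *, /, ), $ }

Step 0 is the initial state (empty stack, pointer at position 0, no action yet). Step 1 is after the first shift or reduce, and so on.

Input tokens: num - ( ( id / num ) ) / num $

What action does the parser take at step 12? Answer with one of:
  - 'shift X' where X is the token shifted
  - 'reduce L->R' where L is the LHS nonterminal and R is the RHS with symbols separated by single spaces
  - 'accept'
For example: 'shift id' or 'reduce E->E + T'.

Step 1: shift num. Stack=[num] ptr=1 lookahead=- remaining=[- ( ( id / num ) ) / num $]
Step 2: reduce F->num. Stack=[F] ptr=1 lookahead=- remaining=[- ( ( id / num ) ) / num $]
Step 3: reduce T->F. Stack=[T] ptr=1 lookahead=- remaining=[- ( ( id / num ) ) / num $]
Step 4: reduce E->T. Stack=[E] ptr=1 lookahead=- remaining=[- ( ( id / num ) ) / num $]
Step 5: shift -. Stack=[E -] ptr=2 lookahead=( remaining=[( ( id / num ) ) / num $]
Step 6: shift (. Stack=[E - (] ptr=3 lookahead=( remaining=[( id / num ) ) / num $]
Step 7: shift (. Stack=[E - ( (] ptr=4 lookahead=id remaining=[id / num ) ) / num $]
Step 8: shift id. Stack=[E - ( ( id] ptr=5 lookahead=/ remaining=[/ num ) ) / num $]
Step 9: reduce F->id. Stack=[E - ( ( F] ptr=5 lookahead=/ remaining=[/ num ) ) / num $]
Step 10: reduce T->F. Stack=[E - ( ( T] ptr=5 lookahead=/ remaining=[/ num ) ) / num $]
Step 11: shift /. Stack=[E - ( ( T /] ptr=6 lookahead=num remaining=[num ) ) / num $]
Step 12: shift num. Stack=[E - ( ( T / num] ptr=7 lookahead=) remaining=[) ) / num $]

Answer: shift num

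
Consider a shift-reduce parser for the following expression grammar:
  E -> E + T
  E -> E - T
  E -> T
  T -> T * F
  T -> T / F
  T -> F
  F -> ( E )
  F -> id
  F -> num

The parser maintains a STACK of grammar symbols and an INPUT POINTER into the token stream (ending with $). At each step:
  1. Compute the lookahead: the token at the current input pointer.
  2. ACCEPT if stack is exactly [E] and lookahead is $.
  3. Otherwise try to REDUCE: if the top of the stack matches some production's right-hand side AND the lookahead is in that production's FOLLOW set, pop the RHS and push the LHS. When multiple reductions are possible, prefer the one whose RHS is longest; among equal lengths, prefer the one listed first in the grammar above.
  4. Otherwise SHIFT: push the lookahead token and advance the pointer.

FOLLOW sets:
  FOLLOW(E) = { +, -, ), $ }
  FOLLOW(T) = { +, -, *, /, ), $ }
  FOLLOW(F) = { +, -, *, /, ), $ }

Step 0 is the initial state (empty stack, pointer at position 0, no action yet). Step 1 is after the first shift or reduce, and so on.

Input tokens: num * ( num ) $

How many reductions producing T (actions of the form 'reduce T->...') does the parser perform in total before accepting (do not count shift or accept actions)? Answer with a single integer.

Answer: 3

Derivation:
Step 1: shift num. Stack=[num] ptr=1 lookahead=* remaining=[* ( num ) $]
Step 2: reduce F->num. Stack=[F] ptr=1 lookahead=* remaining=[* ( num ) $]
Step 3: reduce T->F. Stack=[T] ptr=1 lookahead=* remaining=[* ( num ) $]
Step 4: shift *. Stack=[T *] ptr=2 lookahead=( remaining=[( num ) $]
Step 5: shift (. Stack=[T * (] ptr=3 lookahead=num remaining=[num ) $]
Step 6: shift num. Stack=[T * ( num] ptr=4 lookahead=) remaining=[) $]
Step 7: reduce F->num. Stack=[T * ( F] ptr=4 lookahead=) remaining=[) $]
Step 8: reduce T->F. Stack=[T * ( T] ptr=4 lookahead=) remaining=[) $]
Step 9: reduce E->T. Stack=[T * ( E] ptr=4 lookahead=) remaining=[) $]
Step 10: shift ). Stack=[T * ( E )] ptr=5 lookahead=$ remaining=[$]
Step 11: reduce F->( E ). Stack=[T * F] ptr=5 lookahead=$ remaining=[$]
Step 12: reduce T->T * F. Stack=[T] ptr=5 lookahead=$ remaining=[$]
Step 13: reduce E->T. Stack=[E] ptr=5 lookahead=$ remaining=[$]
Step 14: accept. Stack=[E] ptr=5 lookahead=$ remaining=[$]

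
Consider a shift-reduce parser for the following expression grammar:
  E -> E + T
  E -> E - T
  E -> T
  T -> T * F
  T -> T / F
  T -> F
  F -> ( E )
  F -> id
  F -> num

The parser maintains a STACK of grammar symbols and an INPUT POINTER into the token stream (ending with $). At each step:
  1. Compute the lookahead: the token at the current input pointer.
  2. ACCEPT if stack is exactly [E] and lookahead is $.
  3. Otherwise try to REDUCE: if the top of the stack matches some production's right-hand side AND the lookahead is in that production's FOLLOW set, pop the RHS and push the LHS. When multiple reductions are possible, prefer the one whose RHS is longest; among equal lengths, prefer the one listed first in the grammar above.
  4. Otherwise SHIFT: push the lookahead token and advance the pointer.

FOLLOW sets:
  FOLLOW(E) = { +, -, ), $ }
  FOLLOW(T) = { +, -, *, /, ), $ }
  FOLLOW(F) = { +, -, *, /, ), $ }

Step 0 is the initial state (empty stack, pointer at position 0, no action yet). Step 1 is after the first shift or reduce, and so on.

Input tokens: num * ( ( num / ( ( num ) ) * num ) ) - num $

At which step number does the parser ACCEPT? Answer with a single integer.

Step 1: shift num. Stack=[num] ptr=1 lookahead=* remaining=[* ( ( num / ( ( num ) ) * num ) ) - num $]
Step 2: reduce F->num. Stack=[F] ptr=1 lookahead=* remaining=[* ( ( num / ( ( num ) ) * num ) ) - num $]
Step 3: reduce T->F. Stack=[T] ptr=1 lookahead=* remaining=[* ( ( num / ( ( num ) ) * num ) ) - num $]
Step 4: shift *. Stack=[T *] ptr=2 lookahead=( remaining=[( ( num / ( ( num ) ) * num ) ) - num $]
Step 5: shift (. Stack=[T * (] ptr=3 lookahead=( remaining=[( num / ( ( num ) ) * num ) ) - num $]
Step 6: shift (. Stack=[T * ( (] ptr=4 lookahead=num remaining=[num / ( ( num ) ) * num ) ) - num $]
Step 7: shift num. Stack=[T * ( ( num] ptr=5 lookahead=/ remaining=[/ ( ( num ) ) * num ) ) - num $]
Step 8: reduce F->num. Stack=[T * ( ( F] ptr=5 lookahead=/ remaining=[/ ( ( num ) ) * num ) ) - num $]
Step 9: reduce T->F. Stack=[T * ( ( T] ptr=5 lookahead=/ remaining=[/ ( ( num ) ) * num ) ) - num $]
Step 10: shift /. Stack=[T * ( ( T /] ptr=6 lookahead=( remaining=[( ( num ) ) * num ) ) - num $]
Step 11: shift (. Stack=[T * ( ( T / (] ptr=7 lookahead=( remaining=[( num ) ) * num ) ) - num $]
Step 12: shift (. Stack=[T * ( ( T / ( (] ptr=8 lookahead=num remaining=[num ) ) * num ) ) - num $]
Step 13: shift num. Stack=[T * ( ( T / ( ( num] ptr=9 lookahead=) remaining=[) ) * num ) ) - num $]
Step 14: reduce F->num. Stack=[T * ( ( T / ( ( F] ptr=9 lookahead=) remaining=[) ) * num ) ) - num $]
Step 15: reduce T->F. Stack=[T * ( ( T / ( ( T] ptr=9 lookahead=) remaining=[) ) * num ) ) - num $]
Step 16: reduce E->T. Stack=[T * ( ( T / ( ( E] ptr=9 lookahead=) remaining=[) ) * num ) ) - num $]
Step 17: shift ). Stack=[T * ( ( T / ( ( E )] ptr=10 lookahead=) remaining=[) * num ) ) - num $]
Step 18: reduce F->( E ). Stack=[T * ( ( T / ( F] ptr=10 lookahead=) remaining=[) * num ) ) - num $]
Step 19: reduce T->F. Stack=[T * ( ( T / ( T] ptr=10 lookahead=) remaining=[) * num ) ) - num $]
Step 20: reduce E->T. Stack=[T * ( ( T / ( E] ptr=10 lookahead=) remaining=[) * num ) ) - num $]
Step 21: shift ). Stack=[T * ( ( T / ( E )] ptr=11 lookahead=* remaining=[* num ) ) - num $]
Step 22: reduce F->( E ). Stack=[T * ( ( T / F] ptr=11 lookahead=* remaining=[* num ) ) - num $]
Step 23: reduce T->T / F. Stack=[T * ( ( T] ptr=11 lookahead=* remaining=[* num ) ) - num $]
Step 24: shift *. Stack=[T * ( ( T *] ptr=12 lookahead=num remaining=[num ) ) - num $]
Step 25: shift num. Stack=[T * ( ( T * num] ptr=13 lookahead=) remaining=[) ) - num $]
Step 26: reduce F->num. Stack=[T * ( ( T * F] ptr=13 lookahead=) remaining=[) ) - num $]
Step 27: reduce T->T * F. Stack=[T * ( ( T] ptr=13 lookahead=) remaining=[) ) - num $]
Step 28: reduce E->T. Stack=[T * ( ( E] ptr=13 lookahead=) remaining=[) ) - num $]
Step 29: shift ). Stack=[T * ( ( E )] ptr=14 lookahead=) remaining=[) - num $]
Step 30: reduce F->( E ). Stack=[T * ( F] ptr=14 lookahead=) remaining=[) - num $]
Step 31: reduce T->F. Stack=[T * ( T] ptr=14 lookahead=) remaining=[) - num $]
Step 32: reduce E->T. Stack=[T * ( E] ptr=14 lookahead=) remaining=[) - num $]
Step 33: shift ). Stack=[T * ( E )] ptr=15 lookahead=- remaining=[- num $]
Step 34: reduce F->( E ). Stack=[T * F] ptr=15 lookahead=- remaining=[- num $]
Step 35: reduce T->T * F. Stack=[T] ptr=15 lookahead=- remaining=[- num $]
Step 36: reduce E->T. Stack=[E] ptr=15 lookahead=- remaining=[- num $]
Step 37: shift -. Stack=[E -] ptr=16 lookahead=num remaining=[num $]
Step 38: shift num. Stack=[E - num] ptr=17 lookahead=$ remaining=[$]
Step 39: reduce F->num. Stack=[E - F] ptr=17 lookahead=$ remaining=[$]
Step 40: reduce T->F. Stack=[E - T] ptr=17 lookahead=$ remaining=[$]
Step 41: reduce E->E - T. Stack=[E] ptr=17 lookahead=$ remaining=[$]
Step 42: accept. Stack=[E] ptr=17 lookahead=$ remaining=[$]

Answer: 42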